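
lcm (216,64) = 1728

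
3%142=3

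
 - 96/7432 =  - 12/929=- 0.01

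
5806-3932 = 1874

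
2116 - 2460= -344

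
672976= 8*84122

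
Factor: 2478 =2^1*3^1*7^1*59^1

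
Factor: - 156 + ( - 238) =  - 394  =  -2^1*197^1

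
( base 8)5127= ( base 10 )2647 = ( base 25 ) 45M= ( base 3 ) 10122001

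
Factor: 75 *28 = 2^2*3^1  *5^2 * 7^1 = 2100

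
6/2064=1/344 = 0.00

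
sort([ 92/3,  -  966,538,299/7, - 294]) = [ - 966, - 294,92/3,  299/7, 538] 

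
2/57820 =1/28910 = 0.00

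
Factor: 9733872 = 2^4*3^1 * 149^1*1361^1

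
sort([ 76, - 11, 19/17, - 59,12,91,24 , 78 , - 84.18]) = [ - 84.18, - 59 , - 11, 19/17,12,24 , 76, 78,91 ]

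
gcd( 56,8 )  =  8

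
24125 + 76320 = 100445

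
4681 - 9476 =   -  4795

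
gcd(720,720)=720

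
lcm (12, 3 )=12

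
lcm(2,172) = 172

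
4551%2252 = 47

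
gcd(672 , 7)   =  7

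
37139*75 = 2785425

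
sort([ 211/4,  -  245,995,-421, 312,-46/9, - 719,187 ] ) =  [ - 719 ,  -  421, - 245, - 46/9, 211/4, 187 , 312,995]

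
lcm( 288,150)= 7200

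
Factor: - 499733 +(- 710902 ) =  - 3^2*5^1*26903^1= - 1210635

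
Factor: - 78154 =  - 2^1*23^1*1699^1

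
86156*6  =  516936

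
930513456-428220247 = 502293209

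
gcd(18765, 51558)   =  3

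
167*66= 11022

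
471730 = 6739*70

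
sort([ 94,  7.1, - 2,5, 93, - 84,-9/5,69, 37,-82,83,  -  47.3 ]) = [-84,  -  82,- 47.3,-2, - 9/5, 5,  7.1,37, 69,83,93, 94]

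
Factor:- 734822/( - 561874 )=367411/280937 = 11^1*127^1 *263^1 * 499^( - 1 )*563^( - 1) 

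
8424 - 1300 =7124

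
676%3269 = 676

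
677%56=5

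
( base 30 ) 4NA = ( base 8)10314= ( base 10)4300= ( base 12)25A4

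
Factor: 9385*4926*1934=2^2*3^1*5^1*821^1*967^1 *1877^1= 89409806340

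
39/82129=39/82129=0.00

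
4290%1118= 936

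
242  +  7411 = 7653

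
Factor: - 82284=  - 2^2*3^1 * 6857^1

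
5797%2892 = 13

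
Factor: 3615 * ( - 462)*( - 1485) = 2^1 * 3^5 * 5^2*7^1*11^2*241^1 = 2480143050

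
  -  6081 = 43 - 6124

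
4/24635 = 4/24635  =  0.00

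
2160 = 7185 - 5025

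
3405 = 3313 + 92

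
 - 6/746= -1 + 370/373 = - 0.01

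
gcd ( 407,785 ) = 1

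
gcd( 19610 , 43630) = 10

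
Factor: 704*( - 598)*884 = - 2^9 * 11^1 * 13^2 * 17^1*23^1=- 372156928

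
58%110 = 58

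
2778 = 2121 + 657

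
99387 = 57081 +42306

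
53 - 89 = -36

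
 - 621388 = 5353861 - 5975249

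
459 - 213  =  246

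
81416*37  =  3012392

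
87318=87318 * 1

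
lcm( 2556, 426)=2556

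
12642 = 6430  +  6212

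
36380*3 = 109140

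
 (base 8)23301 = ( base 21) 11A9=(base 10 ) 9921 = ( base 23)ih8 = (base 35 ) 83g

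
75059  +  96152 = 171211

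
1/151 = 1/151 =0.01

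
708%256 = 196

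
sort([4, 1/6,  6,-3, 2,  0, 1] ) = [ - 3,0  ,  1/6,  1,2 , 4,6]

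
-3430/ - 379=9 + 19/379 = 9.05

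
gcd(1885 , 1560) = 65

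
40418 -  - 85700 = 126118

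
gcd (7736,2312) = 8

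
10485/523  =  10485/523= 20.05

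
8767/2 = 4383+1/2 = 4383.50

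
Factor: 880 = 2^4*5^1*11^1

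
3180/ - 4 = - 795/1 = - 795.00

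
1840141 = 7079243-5239102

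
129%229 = 129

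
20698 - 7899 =12799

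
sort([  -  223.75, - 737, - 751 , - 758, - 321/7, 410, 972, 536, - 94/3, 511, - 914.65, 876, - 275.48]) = [ - 914.65, - 758, - 751, - 737, - 275.48, - 223.75, - 321/7, - 94/3, 410,  511, 536,  876,  972] 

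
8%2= 0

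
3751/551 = 6 + 445/551 = 6.81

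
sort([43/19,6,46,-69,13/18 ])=[  -  69,13/18,43/19,6,46 ]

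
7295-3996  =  3299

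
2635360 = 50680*52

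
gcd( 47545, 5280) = 5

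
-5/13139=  - 5/13139 =-0.00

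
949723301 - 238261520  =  711461781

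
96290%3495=1925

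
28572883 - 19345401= 9227482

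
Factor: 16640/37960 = 2^5*73^ (-1) = 32/73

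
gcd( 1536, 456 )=24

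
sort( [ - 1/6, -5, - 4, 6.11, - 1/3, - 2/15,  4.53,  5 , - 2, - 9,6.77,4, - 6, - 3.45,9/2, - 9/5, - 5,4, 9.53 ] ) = [ - 9,-6, - 5, - 5, - 4, - 3.45, - 2, - 9/5, - 1/3,-1/6,  -  2/15, 4,4, 9/2,  4.53,5 , 6.11,6.77, 9.53 ]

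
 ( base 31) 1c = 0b101011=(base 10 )43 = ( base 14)31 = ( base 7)61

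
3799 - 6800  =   - 3001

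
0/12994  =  0 =0.00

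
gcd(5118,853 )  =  853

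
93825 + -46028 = 47797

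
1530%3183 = 1530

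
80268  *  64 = 5137152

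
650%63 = 20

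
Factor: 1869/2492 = 2^( - 2) * 3^1 = 3/4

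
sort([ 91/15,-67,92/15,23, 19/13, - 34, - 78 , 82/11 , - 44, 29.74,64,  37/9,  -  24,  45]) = [ - 78, - 67, - 44, - 34, - 24,19/13,37/9, 91/15, 92/15,  82/11,23,29.74,45,64]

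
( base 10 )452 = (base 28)G4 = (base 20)12c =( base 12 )318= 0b111000100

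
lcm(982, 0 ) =0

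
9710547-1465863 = 8244684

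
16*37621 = 601936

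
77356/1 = 77356= 77356.00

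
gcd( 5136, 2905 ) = 1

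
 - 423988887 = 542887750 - 966876637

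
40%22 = 18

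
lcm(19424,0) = 0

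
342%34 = 2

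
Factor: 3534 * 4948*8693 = 2^3*  3^1*19^1*31^1 * 1237^1*8693^1 = 152007814776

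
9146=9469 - 323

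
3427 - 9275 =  - 5848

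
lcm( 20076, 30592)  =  642432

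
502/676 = 251/338 = 0.74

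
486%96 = 6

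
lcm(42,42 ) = 42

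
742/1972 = 371/986 = 0.38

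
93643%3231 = 3175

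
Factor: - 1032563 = -7^1*17^1*8677^1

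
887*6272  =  5563264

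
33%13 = 7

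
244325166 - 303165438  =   - 58840272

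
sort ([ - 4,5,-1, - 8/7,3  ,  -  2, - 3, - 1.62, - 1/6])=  [-4, - 3, - 2, - 1.62, - 8/7 ,-1,  -  1/6,3, 5]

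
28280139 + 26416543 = 54696682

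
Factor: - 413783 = -413783^1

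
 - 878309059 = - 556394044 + -321915015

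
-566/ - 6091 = 566/6091=0.09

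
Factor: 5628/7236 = 3^ ( - 2 )*7^1 = 7/9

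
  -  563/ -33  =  17+2/33 = 17.06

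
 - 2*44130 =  - 88260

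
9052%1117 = 116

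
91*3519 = 320229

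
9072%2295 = 2187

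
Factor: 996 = 2^2 * 3^1*83^1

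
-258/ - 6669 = 86/2223 = 0.04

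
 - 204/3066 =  - 34/511 = -0.07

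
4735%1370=625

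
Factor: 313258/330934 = 319/337 =11^1*29^1*337^( - 1) 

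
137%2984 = 137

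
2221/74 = 2221/74 = 30.01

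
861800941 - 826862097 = 34938844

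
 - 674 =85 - 759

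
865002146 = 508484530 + 356517616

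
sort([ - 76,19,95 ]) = [ - 76, 19, 95 ] 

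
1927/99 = 1927/99=19.46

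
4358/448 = 2179/224 = 9.73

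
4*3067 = 12268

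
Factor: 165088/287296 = 2^( - 1 ) * 7^1*11^1*67^ (- 1 )= 77/134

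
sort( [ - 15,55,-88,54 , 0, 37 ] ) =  [ - 88, - 15,0, 37,54,55]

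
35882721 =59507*603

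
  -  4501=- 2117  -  2384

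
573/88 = 6 + 45/88 =6.51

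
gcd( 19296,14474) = 2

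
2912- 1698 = 1214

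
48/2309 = 48/2309 =0.02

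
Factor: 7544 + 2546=10090 = 2^1*5^1*1009^1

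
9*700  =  6300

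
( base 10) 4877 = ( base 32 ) 4OD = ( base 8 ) 11415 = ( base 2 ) 1001100001101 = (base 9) 6618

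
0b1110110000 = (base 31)ue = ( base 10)944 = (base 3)1021222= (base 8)1660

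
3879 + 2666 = 6545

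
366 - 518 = -152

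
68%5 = 3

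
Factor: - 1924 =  - 2^2*13^1*37^1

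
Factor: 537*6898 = 2^1* 3^1 *179^1*3449^1 = 3704226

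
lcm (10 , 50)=50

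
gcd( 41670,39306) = 6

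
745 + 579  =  1324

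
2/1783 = 2/1783 = 0.00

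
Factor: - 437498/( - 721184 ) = 218749/360592 = 2^( - 4 )*31^( - 1 )*727^( - 1 )*218749^1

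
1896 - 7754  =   - 5858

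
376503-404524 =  - 28021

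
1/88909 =1/88909 = 0.00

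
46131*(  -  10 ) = - 461310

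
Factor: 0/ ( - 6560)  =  0 = 0^1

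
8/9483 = 8/9483 = 0.00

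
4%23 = 4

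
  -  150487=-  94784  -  55703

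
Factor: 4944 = 2^4 * 3^1 * 103^1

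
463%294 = 169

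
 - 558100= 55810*( - 10)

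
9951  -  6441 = 3510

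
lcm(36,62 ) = 1116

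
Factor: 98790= 2^1*3^1 * 5^1*37^1*89^1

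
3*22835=68505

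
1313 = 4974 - 3661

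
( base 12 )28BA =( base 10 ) 4750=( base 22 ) 9hk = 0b1001010001110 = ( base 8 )11216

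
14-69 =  - 55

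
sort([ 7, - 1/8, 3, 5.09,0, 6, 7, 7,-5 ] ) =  [-5, - 1/8, 0, 3, 5.09, 6, 7, 7 , 7 ]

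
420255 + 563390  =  983645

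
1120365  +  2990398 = 4110763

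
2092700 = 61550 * 34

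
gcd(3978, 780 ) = 78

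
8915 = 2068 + 6847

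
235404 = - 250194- - 485598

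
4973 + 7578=12551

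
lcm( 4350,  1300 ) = 113100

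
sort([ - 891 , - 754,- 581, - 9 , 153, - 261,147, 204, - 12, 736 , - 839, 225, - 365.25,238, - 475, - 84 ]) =[ - 891, - 839,-754, - 581, - 475, - 365.25, - 261,-84, - 12, - 9 , 147 , 153,204,225,238,736 ] 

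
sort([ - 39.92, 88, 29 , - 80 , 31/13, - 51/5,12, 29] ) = [- 80,-39.92 ,-51/5,31/13 , 12 , 29 , 29, 88 ] 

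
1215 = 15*81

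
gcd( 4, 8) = 4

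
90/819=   10/91 = 0.11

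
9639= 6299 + 3340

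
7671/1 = 7671 = 7671.00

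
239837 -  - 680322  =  920159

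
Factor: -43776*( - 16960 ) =742440960 = 2^14 * 3^2*5^1*19^1* 53^1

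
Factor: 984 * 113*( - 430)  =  -47812560 = -2^4*3^1 *5^1*41^1 * 43^1*113^1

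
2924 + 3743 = 6667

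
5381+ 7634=13015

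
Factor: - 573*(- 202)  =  2^1  *3^1*101^1 * 191^1 = 115746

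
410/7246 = 205/3623 = 0.06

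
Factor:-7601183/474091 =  - 127^( - 1 )*3733^( - 1 ) * 7601183^1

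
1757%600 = 557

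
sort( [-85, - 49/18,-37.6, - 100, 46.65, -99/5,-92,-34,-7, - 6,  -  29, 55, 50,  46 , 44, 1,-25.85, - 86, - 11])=[-100,  -  92,-86, - 85, - 37.6,-34,  -  29 ,-25.85, - 99/5, - 11, - 7, - 6, - 49/18, 1,  44,  46, 46.65, 50, 55] 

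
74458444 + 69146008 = 143604452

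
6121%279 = 262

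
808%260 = 28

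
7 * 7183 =50281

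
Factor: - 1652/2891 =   -  2^2*7^( - 1 ) = -4/7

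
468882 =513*914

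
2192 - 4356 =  - 2164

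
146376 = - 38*(  -  3852 )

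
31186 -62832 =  - 31646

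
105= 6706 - 6601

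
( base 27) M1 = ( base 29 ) KF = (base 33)i1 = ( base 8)1123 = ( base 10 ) 595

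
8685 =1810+6875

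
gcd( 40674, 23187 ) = 3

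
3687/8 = 460 + 7/8  =  460.88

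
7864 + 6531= 14395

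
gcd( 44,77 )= 11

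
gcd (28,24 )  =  4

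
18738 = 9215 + 9523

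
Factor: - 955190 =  - 2^1*5^1*23^1*4153^1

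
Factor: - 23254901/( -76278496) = 2^( - 5 )*7^( - 2)* 48647^(-1)*23254901^1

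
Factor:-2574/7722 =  - 3^ (  -  1)=- 1/3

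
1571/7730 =1571/7730 =0.20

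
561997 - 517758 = 44239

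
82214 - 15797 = 66417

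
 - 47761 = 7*( - 6823 ) 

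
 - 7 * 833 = - 5831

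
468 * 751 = 351468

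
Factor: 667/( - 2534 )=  - 2^(-1)* 7^(-1 )*23^1*29^1 * 181^(-1 )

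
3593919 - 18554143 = - 14960224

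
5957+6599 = 12556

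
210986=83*2542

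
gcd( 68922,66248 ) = 14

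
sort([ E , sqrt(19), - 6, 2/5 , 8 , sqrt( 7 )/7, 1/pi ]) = [ - 6,1/pi, sqrt( 7 )/7,2/5,  E,sqrt( 19),8 ] 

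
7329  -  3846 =3483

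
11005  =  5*2201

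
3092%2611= 481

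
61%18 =7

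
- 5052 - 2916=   -7968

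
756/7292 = 189/1823 = 0.10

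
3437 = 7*491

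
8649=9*961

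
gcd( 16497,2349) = 27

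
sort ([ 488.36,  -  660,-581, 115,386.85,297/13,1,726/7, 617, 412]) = [ - 660,  -  581, 1, 297/13, 726/7, 115, 386.85,412, 488.36,617] 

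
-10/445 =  -2/89 = - 0.02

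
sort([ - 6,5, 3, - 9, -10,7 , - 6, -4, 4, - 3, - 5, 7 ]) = [ - 10 ,-9, - 6, - 6, - 5, - 4, - 3,3,4,5,7,7 ] 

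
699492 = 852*821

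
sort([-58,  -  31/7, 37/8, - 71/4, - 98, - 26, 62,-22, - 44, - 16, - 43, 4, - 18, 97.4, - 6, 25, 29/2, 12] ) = [ - 98, - 58 , - 44,  -  43, - 26, - 22, - 18, - 71/4, - 16, - 6, - 31/7, 4, 37/8, 12, 29/2, 25,62, 97.4]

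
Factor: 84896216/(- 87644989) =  - 2^3*29^( - 1)*47^( - 1)*64303^(  -  1)*10612027^1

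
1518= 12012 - 10494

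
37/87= 37/87  =  0.43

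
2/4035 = 2/4035 = 0.00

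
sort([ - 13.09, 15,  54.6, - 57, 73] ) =[ - 57, - 13.09, 15,  54.6, 73]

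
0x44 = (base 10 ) 68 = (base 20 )38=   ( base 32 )24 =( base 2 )1000100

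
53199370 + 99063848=152263218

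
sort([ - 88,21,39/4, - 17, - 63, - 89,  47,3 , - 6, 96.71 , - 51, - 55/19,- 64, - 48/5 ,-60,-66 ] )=[ - 89, - 88, - 66, - 64, - 63, - 60 , - 51, - 17, - 48/5, - 6, - 55/19, 3,39/4 , 21,47,96.71] 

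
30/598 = 15/299 = 0.05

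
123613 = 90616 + 32997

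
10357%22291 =10357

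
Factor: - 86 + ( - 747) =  - 7^2 * 17^1 = -  833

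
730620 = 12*60885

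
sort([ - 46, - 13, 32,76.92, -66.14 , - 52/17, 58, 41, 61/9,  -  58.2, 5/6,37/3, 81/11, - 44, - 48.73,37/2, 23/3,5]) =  [  -  66.14 ,- 58.2, - 48.73, - 46,- 44, - 13, - 52/17, 5/6, 5, 61/9, 81/11,  23/3,37/3,37/2,  32,  41 , 58, 76.92 ] 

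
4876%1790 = 1296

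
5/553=5/553  =  0.01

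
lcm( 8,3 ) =24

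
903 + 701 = 1604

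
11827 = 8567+3260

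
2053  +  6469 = 8522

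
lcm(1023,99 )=3069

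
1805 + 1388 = 3193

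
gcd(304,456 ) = 152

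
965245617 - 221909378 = 743336239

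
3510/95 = 702/19 = 36.95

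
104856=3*34952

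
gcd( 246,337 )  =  1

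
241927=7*34561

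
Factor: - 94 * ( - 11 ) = 2^1 * 11^1*47^1 =1034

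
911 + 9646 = 10557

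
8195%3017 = 2161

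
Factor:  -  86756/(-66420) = 529/405 = 3^( - 4)*5^(-1)*23^2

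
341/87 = 341/87= 3.92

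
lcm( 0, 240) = 0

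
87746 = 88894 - 1148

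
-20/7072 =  - 5/1768 = - 0.00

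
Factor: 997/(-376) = -2^( - 3)*47^( - 1)*997^1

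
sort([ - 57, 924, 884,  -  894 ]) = [- 894 , - 57, 884, 924 ]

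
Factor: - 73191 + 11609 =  -61582 = - 2^1 * 41^1*751^1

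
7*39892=279244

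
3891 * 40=155640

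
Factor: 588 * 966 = 2^3*3^2*7^3*23^1 = 568008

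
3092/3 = 3092/3 = 1030.67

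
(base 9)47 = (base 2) 101011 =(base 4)223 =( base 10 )43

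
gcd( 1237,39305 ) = 1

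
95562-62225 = 33337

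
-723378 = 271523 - 994901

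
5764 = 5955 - 191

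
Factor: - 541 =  - 541^1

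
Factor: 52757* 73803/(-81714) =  - 1297874957/27238  =  - 2^( - 1)*73^1  *  337^1*13619^( - 1 ) *52757^1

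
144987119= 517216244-372229125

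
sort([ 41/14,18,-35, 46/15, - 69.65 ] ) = [ - 69.65, - 35, 41/14, 46/15,  18]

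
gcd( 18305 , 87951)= 1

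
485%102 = 77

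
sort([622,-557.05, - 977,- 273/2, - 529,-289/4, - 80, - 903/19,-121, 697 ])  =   [ - 977,-557.05,-529, - 273/2,-121, - 80,  -  289/4, - 903/19, 622 , 697 ] 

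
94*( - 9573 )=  - 899862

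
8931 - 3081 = 5850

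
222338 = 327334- 104996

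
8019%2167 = 1518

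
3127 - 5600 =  - 2473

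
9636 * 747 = 7198092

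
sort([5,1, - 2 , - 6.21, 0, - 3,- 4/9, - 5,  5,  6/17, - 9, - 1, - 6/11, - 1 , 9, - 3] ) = [ - 9,-6.21, - 5, - 3 , - 3 ,  -  2, - 1, - 1,-6/11, - 4/9,0,6/17, 1 , 5,5 , 9]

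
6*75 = 450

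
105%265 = 105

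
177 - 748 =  - 571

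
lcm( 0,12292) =0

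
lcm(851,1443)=33189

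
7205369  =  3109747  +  4095622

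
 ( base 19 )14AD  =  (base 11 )6433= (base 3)102200001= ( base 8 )20472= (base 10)8506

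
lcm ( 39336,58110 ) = 2556840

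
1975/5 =395 = 395.00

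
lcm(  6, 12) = 12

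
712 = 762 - 50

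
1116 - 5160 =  - 4044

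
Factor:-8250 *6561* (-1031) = 55806225750 = 2^1* 3^9*5^3*11^1*1031^1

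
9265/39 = 237 + 22/39 = 237.56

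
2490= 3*830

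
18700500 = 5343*3500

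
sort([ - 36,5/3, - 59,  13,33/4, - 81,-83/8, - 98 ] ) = [ - 98, - 81, - 59 , - 36,- 83/8, 5/3 , 33/4,13] 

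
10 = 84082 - 84072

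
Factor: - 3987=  - 3^2*443^1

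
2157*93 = 200601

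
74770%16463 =8918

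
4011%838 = 659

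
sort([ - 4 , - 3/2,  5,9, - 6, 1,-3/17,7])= [ - 6, - 4, - 3/2, - 3/17, 1,5, 7,9] 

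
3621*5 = 18105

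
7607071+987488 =8594559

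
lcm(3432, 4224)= 54912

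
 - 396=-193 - 203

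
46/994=23/497 =0.05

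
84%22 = 18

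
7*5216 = 36512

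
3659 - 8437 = -4778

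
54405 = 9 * 6045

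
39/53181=13/17727=0.00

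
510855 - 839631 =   -  328776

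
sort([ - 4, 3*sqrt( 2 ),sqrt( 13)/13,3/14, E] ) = [-4, 3/14,sqrt( 13 ) /13,E, 3*sqrt( 2)]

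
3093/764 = 4+ 37/764 = 4.05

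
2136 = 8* 267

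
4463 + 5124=9587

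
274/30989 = 274/30989 =0.01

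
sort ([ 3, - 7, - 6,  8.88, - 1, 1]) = [ - 7,-6, -1,1 , 3, 8.88]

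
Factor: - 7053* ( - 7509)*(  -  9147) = -3^3*2351^1*2503^1 * 3049^1 = -484434056619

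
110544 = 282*392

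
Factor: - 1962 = -2^1*3^2*109^1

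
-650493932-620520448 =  - 1271014380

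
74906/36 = 2080 + 13/18 = 2080.72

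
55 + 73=128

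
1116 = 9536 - 8420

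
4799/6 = 4799/6 = 799.83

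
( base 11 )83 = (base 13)70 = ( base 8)133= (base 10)91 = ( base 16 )5b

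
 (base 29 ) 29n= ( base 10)1966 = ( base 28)2e6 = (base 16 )7ae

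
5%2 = 1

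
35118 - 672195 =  - 637077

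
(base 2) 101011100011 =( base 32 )2n3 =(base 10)2787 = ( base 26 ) 435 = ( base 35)29M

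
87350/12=43675/6 = 7279.17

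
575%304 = 271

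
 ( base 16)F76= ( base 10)3958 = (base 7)14353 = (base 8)7566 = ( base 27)5BG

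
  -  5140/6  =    -  2570/3 = - 856.67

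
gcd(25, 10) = 5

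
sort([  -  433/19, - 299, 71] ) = [ - 299,-433/19 , 71]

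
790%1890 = 790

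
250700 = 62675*4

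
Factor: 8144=2^4*509^1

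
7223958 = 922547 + 6301411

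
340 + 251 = 591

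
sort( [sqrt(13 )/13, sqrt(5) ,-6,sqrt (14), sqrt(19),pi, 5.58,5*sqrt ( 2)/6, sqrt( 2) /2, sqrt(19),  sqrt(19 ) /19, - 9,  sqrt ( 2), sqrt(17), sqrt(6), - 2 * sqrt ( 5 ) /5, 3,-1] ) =[ - 9, - 6,-1,-2*sqrt(5)/5, sqrt( 19)/19, sqrt( 13)/13, sqrt(2 ) /2, 5*sqrt(2)/6, sqrt( 2) , sqrt(5), sqrt(6 ), 3, pi, sqrt(14),sqrt ( 17), sqrt( 19), sqrt(19 ), 5.58]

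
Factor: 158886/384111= 194/469  =  2^1 * 7^ ( - 1)* 67^( - 1 )*97^1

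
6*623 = 3738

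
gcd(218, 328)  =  2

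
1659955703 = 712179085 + 947776618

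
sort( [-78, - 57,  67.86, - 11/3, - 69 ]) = [ - 78, - 69, - 57, - 11/3,  67.86 ]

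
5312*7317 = 38867904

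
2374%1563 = 811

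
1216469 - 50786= 1165683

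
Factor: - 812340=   -2^2*3^2*5^1*4513^1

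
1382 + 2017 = 3399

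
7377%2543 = 2291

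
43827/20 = 2191+7/20 = 2191.35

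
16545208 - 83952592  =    -  67407384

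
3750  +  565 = 4315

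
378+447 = 825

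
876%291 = 3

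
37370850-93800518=-56429668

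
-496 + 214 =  - 282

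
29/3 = 29/3 = 9.67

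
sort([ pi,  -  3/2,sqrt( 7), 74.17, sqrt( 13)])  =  [ - 3/2,sqrt( 7), pi,sqrt(13),74.17]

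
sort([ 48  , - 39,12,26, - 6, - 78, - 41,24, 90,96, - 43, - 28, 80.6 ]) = [-78, - 43, - 41, - 39 , - 28 , -6, 12,24,26,48,80.6,90,96] 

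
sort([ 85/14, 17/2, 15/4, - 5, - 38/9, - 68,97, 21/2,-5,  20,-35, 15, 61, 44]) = [ - 68,-35,-5, - 5, - 38/9, 15/4, 85/14,17/2, 21/2, 15, 20,  44, 61,97] 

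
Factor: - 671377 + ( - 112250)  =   - 3^1*13^1 * 71^1  *283^1 = - 783627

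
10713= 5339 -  - 5374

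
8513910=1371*6210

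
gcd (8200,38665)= 5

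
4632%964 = 776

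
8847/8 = 1105 +7/8 =1105.88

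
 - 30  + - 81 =-111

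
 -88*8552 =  - 752576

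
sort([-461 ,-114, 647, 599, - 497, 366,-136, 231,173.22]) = [ - 497, - 461,-136, - 114, 173.22, 231,366,599,647]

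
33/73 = 33/73 =0.45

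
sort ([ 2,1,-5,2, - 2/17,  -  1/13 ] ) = [ - 5, - 2/17, - 1/13,1  ,  2,2]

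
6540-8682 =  - 2142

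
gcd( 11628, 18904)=68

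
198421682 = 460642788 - 262221106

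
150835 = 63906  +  86929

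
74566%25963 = 22640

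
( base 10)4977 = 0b1001101110001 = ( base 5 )124402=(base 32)4RH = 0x1371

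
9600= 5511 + 4089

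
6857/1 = 6857 = 6857.00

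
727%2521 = 727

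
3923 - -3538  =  7461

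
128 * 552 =70656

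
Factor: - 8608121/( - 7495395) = 3^( - 1 )*5^( - 1 ) * 19^1*137^1 * 3307^1*499693^( - 1 ) 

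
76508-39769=36739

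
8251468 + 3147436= 11398904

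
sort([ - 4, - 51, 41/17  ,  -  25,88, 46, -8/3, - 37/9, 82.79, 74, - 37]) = [ - 51 , - 37 ,  -  25, - 37/9, - 4,-8/3,41/17,46,74,82.79, 88]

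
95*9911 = 941545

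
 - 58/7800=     -  29/3900= - 0.01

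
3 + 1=4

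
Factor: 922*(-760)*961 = -2^4*5^1*19^1*31^2*461^1=- 673391920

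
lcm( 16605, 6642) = 33210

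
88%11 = 0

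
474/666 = 79/111 =0.71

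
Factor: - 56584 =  - 2^3*11^1 * 643^1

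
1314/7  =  187 + 5/7 =187.71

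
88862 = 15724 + 73138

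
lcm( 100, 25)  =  100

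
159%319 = 159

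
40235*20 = 804700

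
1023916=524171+499745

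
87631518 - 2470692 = 85160826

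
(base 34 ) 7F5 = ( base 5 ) 233412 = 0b10000110011111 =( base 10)8607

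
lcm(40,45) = 360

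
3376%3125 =251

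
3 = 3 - 0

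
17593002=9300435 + 8292567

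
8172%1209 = 918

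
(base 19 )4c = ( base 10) 88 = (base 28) 34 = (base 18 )4g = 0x58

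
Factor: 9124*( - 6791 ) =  - 61961084 = - 2^2*2281^1*6791^1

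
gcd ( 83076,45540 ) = 276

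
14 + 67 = 81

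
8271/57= 145 + 2/19 = 145.11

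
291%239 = 52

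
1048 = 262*4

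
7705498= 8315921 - 610423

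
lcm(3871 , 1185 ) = 58065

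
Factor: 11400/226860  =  2^1*5^1*199^( - 1) = 10/199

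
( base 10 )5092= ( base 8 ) 11744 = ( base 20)cec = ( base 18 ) FCG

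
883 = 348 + 535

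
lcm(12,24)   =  24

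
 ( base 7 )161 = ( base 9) 112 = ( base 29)35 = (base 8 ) 134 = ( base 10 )92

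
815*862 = 702530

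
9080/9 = 9080/9=1008.89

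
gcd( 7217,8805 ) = 1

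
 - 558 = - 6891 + 6333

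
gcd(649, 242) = 11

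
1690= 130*13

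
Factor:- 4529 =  - 7^1*647^1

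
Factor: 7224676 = 2^2*71^1*25439^1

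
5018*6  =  30108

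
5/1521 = 5/1521 = 0.00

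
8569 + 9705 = 18274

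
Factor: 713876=2^2*178469^1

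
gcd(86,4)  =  2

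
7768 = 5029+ 2739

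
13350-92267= - 78917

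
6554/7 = 6554/7 = 936.29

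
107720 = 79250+28470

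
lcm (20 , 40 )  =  40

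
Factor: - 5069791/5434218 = -2^(-1 )* 3^( - 2 ) * 17^1*298223^1*301901^(-1 )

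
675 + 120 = 795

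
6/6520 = 3/3260 = 0.00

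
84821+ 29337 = 114158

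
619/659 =619/659 = 0.94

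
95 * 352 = 33440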